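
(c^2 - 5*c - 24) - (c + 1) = c^2 - 6*c - 25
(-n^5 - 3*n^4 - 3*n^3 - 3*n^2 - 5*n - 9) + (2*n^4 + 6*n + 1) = -n^5 - n^4 - 3*n^3 - 3*n^2 + n - 8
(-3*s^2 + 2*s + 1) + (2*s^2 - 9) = -s^2 + 2*s - 8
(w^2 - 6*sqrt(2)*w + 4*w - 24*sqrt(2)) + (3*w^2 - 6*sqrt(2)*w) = 4*w^2 - 12*sqrt(2)*w + 4*w - 24*sqrt(2)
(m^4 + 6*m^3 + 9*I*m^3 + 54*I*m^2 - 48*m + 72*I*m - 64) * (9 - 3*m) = -3*m^5 - 9*m^4 - 27*I*m^4 + 54*m^3 - 81*I*m^3 + 144*m^2 + 270*I*m^2 - 240*m + 648*I*m - 576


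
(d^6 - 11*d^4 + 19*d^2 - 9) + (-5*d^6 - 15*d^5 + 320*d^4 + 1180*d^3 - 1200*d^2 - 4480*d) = -4*d^6 - 15*d^5 + 309*d^4 + 1180*d^3 - 1181*d^2 - 4480*d - 9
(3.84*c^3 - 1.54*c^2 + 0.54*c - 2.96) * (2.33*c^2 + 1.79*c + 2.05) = 8.9472*c^5 + 3.2854*c^4 + 6.3736*c^3 - 9.0872*c^2 - 4.1914*c - 6.068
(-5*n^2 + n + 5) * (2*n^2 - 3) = -10*n^4 + 2*n^3 + 25*n^2 - 3*n - 15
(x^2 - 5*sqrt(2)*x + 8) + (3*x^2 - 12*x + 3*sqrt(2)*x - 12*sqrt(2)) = 4*x^2 - 12*x - 2*sqrt(2)*x - 12*sqrt(2) + 8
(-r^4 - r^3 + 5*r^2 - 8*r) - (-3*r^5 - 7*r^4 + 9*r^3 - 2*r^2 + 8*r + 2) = 3*r^5 + 6*r^4 - 10*r^3 + 7*r^2 - 16*r - 2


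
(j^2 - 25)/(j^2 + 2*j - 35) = (j + 5)/(j + 7)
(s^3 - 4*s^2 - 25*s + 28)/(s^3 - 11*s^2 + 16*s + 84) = (s^2 + 3*s - 4)/(s^2 - 4*s - 12)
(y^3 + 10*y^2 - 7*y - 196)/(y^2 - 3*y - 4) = (y^2 + 14*y + 49)/(y + 1)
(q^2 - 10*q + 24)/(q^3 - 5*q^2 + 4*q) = (q - 6)/(q*(q - 1))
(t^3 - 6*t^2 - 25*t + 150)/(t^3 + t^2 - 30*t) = (t^2 - t - 30)/(t*(t + 6))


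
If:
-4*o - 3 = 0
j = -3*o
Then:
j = 9/4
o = -3/4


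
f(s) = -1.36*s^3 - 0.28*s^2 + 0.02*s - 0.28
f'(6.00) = -150.22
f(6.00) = -304.00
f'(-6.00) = -143.50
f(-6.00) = 283.28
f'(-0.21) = -0.04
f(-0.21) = -0.28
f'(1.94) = -16.42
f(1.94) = -11.22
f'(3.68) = -57.29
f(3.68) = -71.78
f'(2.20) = -20.96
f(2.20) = -16.07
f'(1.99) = -17.25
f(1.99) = -12.07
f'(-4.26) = -71.64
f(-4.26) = 99.69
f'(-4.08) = -65.61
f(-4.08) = 87.34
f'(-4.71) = -87.85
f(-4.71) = 135.52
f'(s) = -4.08*s^2 - 0.56*s + 0.02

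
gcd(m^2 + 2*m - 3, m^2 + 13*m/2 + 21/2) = m + 3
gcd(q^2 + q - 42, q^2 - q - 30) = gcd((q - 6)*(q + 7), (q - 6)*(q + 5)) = q - 6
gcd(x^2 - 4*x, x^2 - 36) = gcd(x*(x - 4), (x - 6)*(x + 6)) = 1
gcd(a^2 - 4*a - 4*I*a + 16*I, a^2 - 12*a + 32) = a - 4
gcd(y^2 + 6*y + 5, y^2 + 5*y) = y + 5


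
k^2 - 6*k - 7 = (k - 7)*(k + 1)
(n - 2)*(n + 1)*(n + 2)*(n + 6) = n^4 + 7*n^3 + 2*n^2 - 28*n - 24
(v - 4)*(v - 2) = v^2 - 6*v + 8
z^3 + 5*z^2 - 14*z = z*(z - 2)*(z + 7)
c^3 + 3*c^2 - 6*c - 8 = (c - 2)*(c + 1)*(c + 4)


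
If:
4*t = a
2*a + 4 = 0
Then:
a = -2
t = -1/2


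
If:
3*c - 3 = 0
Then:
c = 1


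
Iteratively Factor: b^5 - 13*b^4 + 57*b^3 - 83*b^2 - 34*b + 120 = (b - 4)*(b^4 - 9*b^3 + 21*b^2 + b - 30) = (b - 5)*(b - 4)*(b^3 - 4*b^2 + b + 6) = (b - 5)*(b - 4)*(b - 2)*(b^2 - 2*b - 3) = (b - 5)*(b - 4)*(b - 2)*(b + 1)*(b - 3)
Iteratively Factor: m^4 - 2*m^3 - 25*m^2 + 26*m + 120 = (m - 3)*(m^3 + m^2 - 22*m - 40) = (m - 5)*(m - 3)*(m^2 + 6*m + 8) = (m - 5)*(m - 3)*(m + 4)*(m + 2)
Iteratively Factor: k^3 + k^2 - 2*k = (k)*(k^2 + k - 2) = k*(k - 1)*(k + 2)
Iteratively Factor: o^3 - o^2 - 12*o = (o - 4)*(o^2 + 3*o) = (o - 4)*(o + 3)*(o)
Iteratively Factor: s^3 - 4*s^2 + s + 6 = (s - 3)*(s^2 - s - 2) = (s - 3)*(s - 2)*(s + 1)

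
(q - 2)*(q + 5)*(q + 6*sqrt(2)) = q^3 + 3*q^2 + 6*sqrt(2)*q^2 - 10*q + 18*sqrt(2)*q - 60*sqrt(2)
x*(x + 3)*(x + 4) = x^3 + 7*x^2 + 12*x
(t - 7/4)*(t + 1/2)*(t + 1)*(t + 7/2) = t^4 + 13*t^3/4 - 3*t^2 - 133*t/16 - 49/16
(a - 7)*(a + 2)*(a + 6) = a^3 + a^2 - 44*a - 84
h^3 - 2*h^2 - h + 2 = (h - 2)*(h - 1)*(h + 1)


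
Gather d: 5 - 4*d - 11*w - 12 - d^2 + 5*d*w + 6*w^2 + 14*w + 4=-d^2 + d*(5*w - 4) + 6*w^2 + 3*w - 3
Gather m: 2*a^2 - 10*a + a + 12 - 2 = 2*a^2 - 9*a + 10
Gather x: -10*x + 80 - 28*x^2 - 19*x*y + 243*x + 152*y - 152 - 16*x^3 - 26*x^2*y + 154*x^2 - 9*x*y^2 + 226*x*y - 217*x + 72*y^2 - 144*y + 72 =-16*x^3 + x^2*(126 - 26*y) + x*(-9*y^2 + 207*y + 16) + 72*y^2 + 8*y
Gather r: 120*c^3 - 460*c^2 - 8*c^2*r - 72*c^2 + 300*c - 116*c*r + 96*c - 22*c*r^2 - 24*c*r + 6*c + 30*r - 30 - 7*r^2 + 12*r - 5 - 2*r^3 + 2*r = 120*c^3 - 532*c^2 + 402*c - 2*r^3 + r^2*(-22*c - 7) + r*(-8*c^2 - 140*c + 44) - 35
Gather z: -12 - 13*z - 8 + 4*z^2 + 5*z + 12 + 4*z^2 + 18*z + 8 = 8*z^2 + 10*z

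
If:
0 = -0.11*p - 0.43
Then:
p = -3.91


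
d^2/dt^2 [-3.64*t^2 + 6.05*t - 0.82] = -7.28000000000000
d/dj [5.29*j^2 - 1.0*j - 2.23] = 10.58*j - 1.0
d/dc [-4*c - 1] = -4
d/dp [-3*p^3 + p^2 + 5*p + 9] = -9*p^2 + 2*p + 5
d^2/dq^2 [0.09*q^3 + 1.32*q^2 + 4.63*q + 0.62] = 0.54*q + 2.64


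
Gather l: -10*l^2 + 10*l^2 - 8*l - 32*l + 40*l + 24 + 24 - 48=0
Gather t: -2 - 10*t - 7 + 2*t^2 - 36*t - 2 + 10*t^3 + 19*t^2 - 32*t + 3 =10*t^3 + 21*t^2 - 78*t - 8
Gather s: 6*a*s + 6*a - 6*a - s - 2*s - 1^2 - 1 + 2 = s*(6*a - 3)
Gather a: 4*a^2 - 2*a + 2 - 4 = 4*a^2 - 2*a - 2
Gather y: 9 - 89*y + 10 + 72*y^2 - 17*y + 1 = 72*y^2 - 106*y + 20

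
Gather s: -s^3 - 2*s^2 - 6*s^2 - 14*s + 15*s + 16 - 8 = -s^3 - 8*s^2 + s + 8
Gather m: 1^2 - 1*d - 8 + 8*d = 7*d - 7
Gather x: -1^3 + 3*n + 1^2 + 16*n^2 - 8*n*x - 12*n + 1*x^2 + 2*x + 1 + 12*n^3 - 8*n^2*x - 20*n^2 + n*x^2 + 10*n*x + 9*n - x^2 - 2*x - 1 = 12*n^3 - 4*n^2 + n*x^2 + x*(-8*n^2 + 2*n)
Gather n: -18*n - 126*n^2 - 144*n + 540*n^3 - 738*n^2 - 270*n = 540*n^3 - 864*n^2 - 432*n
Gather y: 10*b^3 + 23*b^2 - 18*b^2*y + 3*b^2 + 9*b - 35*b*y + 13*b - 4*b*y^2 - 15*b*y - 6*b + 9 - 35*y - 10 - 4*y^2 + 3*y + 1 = 10*b^3 + 26*b^2 + 16*b + y^2*(-4*b - 4) + y*(-18*b^2 - 50*b - 32)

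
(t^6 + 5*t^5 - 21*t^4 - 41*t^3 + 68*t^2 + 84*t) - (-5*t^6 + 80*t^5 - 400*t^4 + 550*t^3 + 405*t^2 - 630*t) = 6*t^6 - 75*t^5 + 379*t^4 - 591*t^3 - 337*t^2 + 714*t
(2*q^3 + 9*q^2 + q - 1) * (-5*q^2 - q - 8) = -10*q^5 - 47*q^4 - 30*q^3 - 68*q^2 - 7*q + 8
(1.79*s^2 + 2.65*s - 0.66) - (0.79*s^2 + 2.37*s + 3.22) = 1.0*s^2 + 0.28*s - 3.88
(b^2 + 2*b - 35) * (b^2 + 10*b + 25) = b^4 + 12*b^3 + 10*b^2 - 300*b - 875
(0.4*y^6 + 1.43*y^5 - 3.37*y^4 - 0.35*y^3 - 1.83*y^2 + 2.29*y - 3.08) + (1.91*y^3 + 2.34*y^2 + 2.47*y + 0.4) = 0.4*y^6 + 1.43*y^5 - 3.37*y^4 + 1.56*y^3 + 0.51*y^2 + 4.76*y - 2.68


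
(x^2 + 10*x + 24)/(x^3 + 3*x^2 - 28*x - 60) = (x + 4)/(x^2 - 3*x - 10)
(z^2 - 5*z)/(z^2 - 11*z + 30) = z/(z - 6)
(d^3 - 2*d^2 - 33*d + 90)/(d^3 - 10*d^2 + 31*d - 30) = (d + 6)/(d - 2)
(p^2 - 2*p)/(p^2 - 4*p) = (p - 2)/(p - 4)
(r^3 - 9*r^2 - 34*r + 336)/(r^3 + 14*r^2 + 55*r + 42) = (r^2 - 15*r + 56)/(r^2 + 8*r + 7)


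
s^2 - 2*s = s*(s - 2)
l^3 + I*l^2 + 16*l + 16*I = (l - 4*I)*(l + I)*(l + 4*I)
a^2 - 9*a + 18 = (a - 6)*(a - 3)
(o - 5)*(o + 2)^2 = o^3 - o^2 - 16*o - 20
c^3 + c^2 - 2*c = c*(c - 1)*(c + 2)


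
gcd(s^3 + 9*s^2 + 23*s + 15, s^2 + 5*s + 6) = s + 3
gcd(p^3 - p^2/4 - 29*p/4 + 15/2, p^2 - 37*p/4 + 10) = p - 5/4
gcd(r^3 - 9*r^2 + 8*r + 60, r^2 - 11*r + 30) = r^2 - 11*r + 30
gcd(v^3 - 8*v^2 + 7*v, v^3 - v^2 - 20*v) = v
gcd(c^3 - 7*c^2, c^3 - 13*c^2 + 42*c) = c^2 - 7*c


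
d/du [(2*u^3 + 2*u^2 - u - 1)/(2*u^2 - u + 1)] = 2*(2*u^4 - 2*u^3 + 3*u^2 + 4*u - 1)/(4*u^4 - 4*u^3 + 5*u^2 - 2*u + 1)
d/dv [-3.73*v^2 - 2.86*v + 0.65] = -7.46*v - 2.86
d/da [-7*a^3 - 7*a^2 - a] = -21*a^2 - 14*a - 1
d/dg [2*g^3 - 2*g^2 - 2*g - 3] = 6*g^2 - 4*g - 2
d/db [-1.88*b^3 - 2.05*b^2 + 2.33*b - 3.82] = -5.64*b^2 - 4.1*b + 2.33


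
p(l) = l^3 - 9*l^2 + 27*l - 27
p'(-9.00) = 432.00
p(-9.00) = -1728.00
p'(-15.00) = 972.00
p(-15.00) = -5832.00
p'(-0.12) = 29.20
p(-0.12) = -30.37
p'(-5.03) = 193.44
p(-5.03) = -517.78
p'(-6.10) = 248.43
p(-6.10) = -753.57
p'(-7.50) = 330.75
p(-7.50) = -1157.62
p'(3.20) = 0.12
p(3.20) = 0.01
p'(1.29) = 8.77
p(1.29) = -5.00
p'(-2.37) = 86.51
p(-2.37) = -154.85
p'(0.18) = 23.86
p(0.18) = -22.43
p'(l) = 3*l^2 - 18*l + 27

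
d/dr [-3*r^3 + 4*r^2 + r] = -9*r^2 + 8*r + 1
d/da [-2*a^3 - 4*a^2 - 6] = 2*a*(-3*a - 4)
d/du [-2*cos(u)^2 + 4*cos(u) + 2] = 4*(cos(u) - 1)*sin(u)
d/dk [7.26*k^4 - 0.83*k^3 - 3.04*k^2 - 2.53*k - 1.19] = 29.04*k^3 - 2.49*k^2 - 6.08*k - 2.53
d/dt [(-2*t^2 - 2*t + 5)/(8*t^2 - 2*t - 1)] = 4*(5*t^2 - 19*t + 3)/(64*t^4 - 32*t^3 - 12*t^2 + 4*t + 1)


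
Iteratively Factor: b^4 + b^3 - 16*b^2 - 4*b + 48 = (b + 4)*(b^3 - 3*b^2 - 4*b + 12) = (b - 2)*(b + 4)*(b^2 - b - 6) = (b - 3)*(b - 2)*(b + 4)*(b + 2)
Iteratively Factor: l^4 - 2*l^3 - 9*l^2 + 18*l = (l - 3)*(l^3 + l^2 - 6*l) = l*(l - 3)*(l^2 + l - 6) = l*(l - 3)*(l + 3)*(l - 2)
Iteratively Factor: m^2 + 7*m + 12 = (m + 4)*(m + 3)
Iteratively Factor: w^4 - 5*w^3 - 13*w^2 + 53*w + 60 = (w + 3)*(w^3 - 8*w^2 + 11*w + 20) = (w - 5)*(w + 3)*(w^2 - 3*w - 4) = (w - 5)*(w + 1)*(w + 3)*(w - 4)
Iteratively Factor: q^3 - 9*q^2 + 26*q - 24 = (q - 4)*(q^2 - 5*q + 6) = (q - 4)*(q - 2)*(q - 3)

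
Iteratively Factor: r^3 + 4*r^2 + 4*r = (r + 2)*(r^2 + 2*r) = (r + 2)^2*(r)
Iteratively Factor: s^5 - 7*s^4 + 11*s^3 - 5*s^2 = (s - 1)*(s^4 - 6*s^3 + 5*s^2) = s*(s - 1)*(s^3 - 6*s^2 + 5*s) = s^2*(s - 1)*(s^2 - 6*s + 5) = s^2*(s - 5)*(s - 1)*(s - 1)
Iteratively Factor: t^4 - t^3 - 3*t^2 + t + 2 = (t + 1)*(t^3 - 2*t^2 - t + 2) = (t - 1)*(t + 1)*(t^2 - t - 2) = (t - 1)*(t + 1)^2*(t - 2)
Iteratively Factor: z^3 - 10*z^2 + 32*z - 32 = (z - 4)*(z^2 - 6*z + 8) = (z - 4)*(z - 2)*(z - 4)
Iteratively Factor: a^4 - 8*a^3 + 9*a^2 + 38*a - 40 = (a - 4)*(a^3 - 4*a^2 - 7*a + 10) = (a - 4)*(a + 2)*(a^2 - 6*a + 5) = (a - 5)*(a - 4)*(a + 2)*(a - 1)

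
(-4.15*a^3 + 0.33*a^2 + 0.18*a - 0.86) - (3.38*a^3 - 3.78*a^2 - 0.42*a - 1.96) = -7.53*a^3 + 4.11*a^2 + 0.6*a + 1.1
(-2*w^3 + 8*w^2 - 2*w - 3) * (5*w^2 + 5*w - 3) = -10*w^5 + 30*w^4 + 36*w^3 - 49*w^2 - 9*w + 9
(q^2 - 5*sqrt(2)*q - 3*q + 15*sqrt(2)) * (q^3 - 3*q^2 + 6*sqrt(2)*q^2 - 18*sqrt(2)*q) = q^5 - 6*q^4 + sqrt(2)*q^4 - 51*q^3 - 6*sqrt(2)*q^3 + 9*sqrt(2)*q^2 + 360*q^2 - 540*q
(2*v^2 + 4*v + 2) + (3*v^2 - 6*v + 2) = 5*v^2 - 2*v + 4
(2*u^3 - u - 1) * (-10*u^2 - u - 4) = -20*u^5 - 2*u^4 + 2*u^3 + 11*u^2 + 5*u + 4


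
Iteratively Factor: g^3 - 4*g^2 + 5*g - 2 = (g - 1)*(g^2 - 3*g + 2) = (g - 2)*(g - 1)*(g - 1)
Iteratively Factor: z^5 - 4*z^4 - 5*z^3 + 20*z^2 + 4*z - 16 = (z + 1)*(z^4 - 5*z^3 + 20*z - 16) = (z + 1)*(z + 2)*(z^3 - 7*z^2 + 14*z - 8) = (z - 2)*(z + 1)*(z + 2)*(z^2 - 5*z + 4) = (z - 4)*(z - 2)*(z + 1)*(z + 2)*(z - 1)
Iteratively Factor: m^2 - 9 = (m - 3)*(m + 3)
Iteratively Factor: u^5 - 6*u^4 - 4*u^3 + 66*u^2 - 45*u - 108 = (u + 1)*(u^4 - 7*u^3 + 3*u^2 + 63*u - 108) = (u - 3)*(u + 1)*(u^3 - 4*u^2 - 9*u + 36) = (u - 3)^2*(u + 1)*(u^2 - u - 12) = (u - 4)*(u - 3)^2*(u + 1)*(u + 3)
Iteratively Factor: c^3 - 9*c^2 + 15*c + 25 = (c + 1)*(c^2 - 10*c + 25) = (c - 5)*(c + 1)*(c - 5)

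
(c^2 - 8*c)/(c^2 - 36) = c*(c - 8)/(c^2 - 36)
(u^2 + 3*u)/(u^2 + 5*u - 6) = u*(u + 3)/(u^2 + 5*u - 6)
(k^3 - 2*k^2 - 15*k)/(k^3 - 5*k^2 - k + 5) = k*(k + 3)/(k^2 - 1)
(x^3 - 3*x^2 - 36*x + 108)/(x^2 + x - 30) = (x^2 - 9*x + 18)/(x - 5)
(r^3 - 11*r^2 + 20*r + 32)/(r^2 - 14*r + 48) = (r^2 - 3*r - 4)/(r - 6)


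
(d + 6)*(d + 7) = d^2 + 13*d + 42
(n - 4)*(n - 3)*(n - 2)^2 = n^4 - 11*n^3 + 44*n^2 - 76*n + 48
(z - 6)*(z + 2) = z^2 - 4*z - 12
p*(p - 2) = p^2 - 2*p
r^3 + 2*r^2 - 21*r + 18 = (r - 3)*(r - 1)*(r + 6)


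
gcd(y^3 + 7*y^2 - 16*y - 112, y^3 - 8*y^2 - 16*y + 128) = y^2 - 16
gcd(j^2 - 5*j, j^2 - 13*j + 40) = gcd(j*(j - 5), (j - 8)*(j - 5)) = j - 5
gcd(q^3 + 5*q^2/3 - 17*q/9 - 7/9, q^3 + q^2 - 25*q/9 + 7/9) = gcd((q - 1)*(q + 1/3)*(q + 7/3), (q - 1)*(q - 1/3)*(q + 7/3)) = q^2 + 4*q/3 - 7/3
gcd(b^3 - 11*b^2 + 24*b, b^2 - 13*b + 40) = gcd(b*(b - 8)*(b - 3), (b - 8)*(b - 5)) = b - 8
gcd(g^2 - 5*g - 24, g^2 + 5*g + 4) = 1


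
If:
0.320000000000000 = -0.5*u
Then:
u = -0.64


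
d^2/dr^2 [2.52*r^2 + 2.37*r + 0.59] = 5.04000000000000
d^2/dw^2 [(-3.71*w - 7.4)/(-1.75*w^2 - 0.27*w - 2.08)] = ((3.5*w + 0.27)*(3.71*w + 7.4)*(7.0*w + 0.54) - (38.955*w + 27.9034)*(1.75*w^2 + 0.27*w + 2.08))/(1.75*w^2 + 0.27*w + 2.08)^3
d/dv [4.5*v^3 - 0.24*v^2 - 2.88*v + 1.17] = 13.5*v^2 - 0.48*v - 2.88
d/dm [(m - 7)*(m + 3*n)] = 2*m + 3*n - 7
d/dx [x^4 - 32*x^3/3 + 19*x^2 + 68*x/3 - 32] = 4*x^3 - 32*x^2 + 38*x + 68/3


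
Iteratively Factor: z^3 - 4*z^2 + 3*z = (z - 1)*(z^2 - 3*z) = z*(z - 1)*(z - 3)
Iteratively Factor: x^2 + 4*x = (x + 4)*(x)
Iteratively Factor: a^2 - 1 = (a + 1)*(a - 1)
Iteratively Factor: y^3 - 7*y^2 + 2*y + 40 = (y + 2)*(y^2 - 9*y + 20) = (y - 5)*(y + 2)*(y - 4)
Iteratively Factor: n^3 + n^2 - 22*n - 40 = (n - 5)*(n^2 + 6*n + 8) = (n - 5)*(n + 2)*(n + 4)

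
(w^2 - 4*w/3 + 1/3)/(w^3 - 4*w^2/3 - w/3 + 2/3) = (3*w - 1)/(3*w^2 - w - 2)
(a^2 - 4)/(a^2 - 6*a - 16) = (a - 2)/(a - 8)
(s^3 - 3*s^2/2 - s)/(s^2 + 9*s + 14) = s*(2*s^2 - 3*s - 2)/(2*(s^2 + 9*s + 14))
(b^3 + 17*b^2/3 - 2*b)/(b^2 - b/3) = b + 6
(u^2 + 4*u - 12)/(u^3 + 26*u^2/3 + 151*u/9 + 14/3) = 9*(u - 2)/(9*u^2 + 24*u + 7)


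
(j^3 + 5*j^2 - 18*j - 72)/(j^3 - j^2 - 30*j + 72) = (j + 3)/(j - 3)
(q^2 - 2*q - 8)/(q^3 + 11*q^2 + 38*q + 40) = (q - 4)/(q^2 + 9*q + 20)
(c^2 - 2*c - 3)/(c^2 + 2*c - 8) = (c^2 - 2*c - 3)/(c^2 + 2*c - 8)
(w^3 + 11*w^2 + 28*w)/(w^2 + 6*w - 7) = w*(w + 4)/(w - 1)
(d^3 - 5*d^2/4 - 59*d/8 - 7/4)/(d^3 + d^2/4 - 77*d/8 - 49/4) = (4*d + 1)/(4*d + 7)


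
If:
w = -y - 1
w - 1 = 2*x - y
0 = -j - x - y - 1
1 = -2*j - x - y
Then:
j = 0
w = -1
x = -1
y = 0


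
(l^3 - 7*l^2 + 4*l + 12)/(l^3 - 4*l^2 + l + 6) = (l - 6)/(l - 3)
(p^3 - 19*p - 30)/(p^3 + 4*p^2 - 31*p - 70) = (p + 3)/(p + 7)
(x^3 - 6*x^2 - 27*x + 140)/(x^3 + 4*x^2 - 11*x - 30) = (x^2 - 11*x + 28)/(x^2 - x - 6)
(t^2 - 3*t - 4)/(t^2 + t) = (t - 4)/t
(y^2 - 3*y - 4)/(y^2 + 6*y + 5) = (y - 4)/(y + 5)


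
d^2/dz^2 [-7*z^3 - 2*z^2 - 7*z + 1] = -42*z - 4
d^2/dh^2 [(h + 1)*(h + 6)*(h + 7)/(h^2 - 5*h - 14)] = 8*(41*h^3 + 231*h^2 + 567*h + 133)/(h^6 - 15*h^5 + 33*h^4 + 295*h^3 - 462*h^2 - 2940*h - 2744)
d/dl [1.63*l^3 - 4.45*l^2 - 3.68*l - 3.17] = 4.89*l^2 - 8.9*l - 3.68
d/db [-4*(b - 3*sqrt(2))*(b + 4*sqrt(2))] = -8*b - 4*sqrt(2)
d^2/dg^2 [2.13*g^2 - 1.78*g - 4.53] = 4.26000000000000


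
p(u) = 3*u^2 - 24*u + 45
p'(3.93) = -0.42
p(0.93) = 25.27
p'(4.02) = 0.12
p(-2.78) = 134.91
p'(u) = 6*u - 24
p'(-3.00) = -42.00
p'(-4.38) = -50.28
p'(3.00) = -6.00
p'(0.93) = -18.42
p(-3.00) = 144.00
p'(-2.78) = -40.68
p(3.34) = -1.69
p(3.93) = -2.99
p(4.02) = -3.00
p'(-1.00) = -30.00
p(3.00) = 0.00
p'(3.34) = -3.96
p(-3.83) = 180.93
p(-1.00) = 72.00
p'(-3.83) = -46.98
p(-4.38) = 207.67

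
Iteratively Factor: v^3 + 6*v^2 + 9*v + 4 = (v + 4)*(v^2 + 2*v + 1) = (v + 1)*(v + 4)*(v + 1)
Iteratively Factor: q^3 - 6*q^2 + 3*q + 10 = (q + 1)*(q^2 - 7*q + 10) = (q - 2)*(q + 1)*(q - 5)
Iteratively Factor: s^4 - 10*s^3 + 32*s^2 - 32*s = (s - 4)*(s^3 - 6*s^2 + 8*s) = (s - 4)*(s - 2)*(s^2 - 4*s) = s*(s - 4)*(s - 2)*(s - 4)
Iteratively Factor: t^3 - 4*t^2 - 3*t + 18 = (t + 2)*(t^2 - 6*t + 9) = (t - 3)*(t + 2)*(t - 3)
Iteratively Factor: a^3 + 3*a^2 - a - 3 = (a - 1)*(a^2 + 4*a + 3) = (a - 1)*(a + 3)*(a + 1)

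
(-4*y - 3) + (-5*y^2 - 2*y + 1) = -5*y^2 - 6*y - 2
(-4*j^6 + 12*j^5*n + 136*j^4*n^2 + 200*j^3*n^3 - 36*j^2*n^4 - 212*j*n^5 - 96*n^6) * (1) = -4*j^6 + 12*j^5*n + 136*j^4*n^2 + 200*j^3*n^3 - 36*j^2*n^4 - 212*j*n^5 - 96*n^6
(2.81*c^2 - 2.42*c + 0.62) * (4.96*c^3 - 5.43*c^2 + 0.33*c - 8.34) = 13.9376*c^5 - 27.2615*c^4 + 17.1431*c^3 - 27.6006*c^2 + 20.3874*c - 5.1708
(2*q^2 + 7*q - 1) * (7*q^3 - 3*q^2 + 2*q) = 14*q^5 + 43*q^4 - 24*q^3 + 17*q^2 - 2*q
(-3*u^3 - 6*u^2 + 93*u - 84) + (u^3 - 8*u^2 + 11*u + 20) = -2*u^3 - 14*u^2 + 104*u - 64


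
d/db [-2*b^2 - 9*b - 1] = -4*b - 9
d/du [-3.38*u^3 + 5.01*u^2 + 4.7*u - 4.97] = -10.14*u^2 + 10.02*u + 4.7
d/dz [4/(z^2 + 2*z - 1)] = 8*(-z - 1)/(z^2 + 2*z - 1)^2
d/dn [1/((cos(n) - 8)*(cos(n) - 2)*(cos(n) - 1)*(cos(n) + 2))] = (4*cos(n)^3 - 27*cos(n)^2 + 8*cos(n) + 36)*sin(n)/((cos(n) - 8)^2*(cos(n) - 2)^2*(cos(n) - 1)^2*(cos(n) + 2)^2)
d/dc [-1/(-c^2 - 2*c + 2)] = 2*(-c - 1)/(c^2 + 2*c - 2)^2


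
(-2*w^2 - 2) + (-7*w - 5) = -2*w^2 - 7*w - 7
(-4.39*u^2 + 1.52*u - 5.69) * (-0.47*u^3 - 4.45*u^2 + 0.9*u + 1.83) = 2.0633*u^5 + 18.8211*u^4 - 8.0407*u^3 + 18.6548*u^2 - 2.3394*u - 10.4127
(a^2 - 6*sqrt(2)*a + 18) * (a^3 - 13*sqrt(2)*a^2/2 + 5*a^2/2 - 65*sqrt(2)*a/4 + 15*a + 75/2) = a^5 - 25*sqrt(2)*a^4/2 + 5*a^4/2 - 125*sqrt(2)*a^3/4 + 111*a^3 - 207*sqrt(2)*a^2 + 555*a^2/2 - 1035*sqrt(2)*a/2 + 270*a + 675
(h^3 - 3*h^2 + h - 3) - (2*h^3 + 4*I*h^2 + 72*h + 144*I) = -h^3 - 3*h^2 - 4*I*h^2 - 71*h - 3 - 144*I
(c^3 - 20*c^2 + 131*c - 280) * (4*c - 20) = 4*c^4 - 100*c^3 + 924*c^2 - 3740*c + 5600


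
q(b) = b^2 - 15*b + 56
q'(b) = 2*b - 15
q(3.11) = 19.02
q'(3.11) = -8.78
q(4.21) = 10.57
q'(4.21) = -6.58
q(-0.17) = 58.58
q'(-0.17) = -15.34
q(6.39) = 0.98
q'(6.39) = -2.22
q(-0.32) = 60.90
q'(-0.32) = -15.64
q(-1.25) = 76.31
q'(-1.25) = -17.50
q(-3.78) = 126.99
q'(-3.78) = -22.56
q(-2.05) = 90.95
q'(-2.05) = -19.10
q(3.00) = 20.00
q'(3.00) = -9.00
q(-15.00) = 506.00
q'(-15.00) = -45.00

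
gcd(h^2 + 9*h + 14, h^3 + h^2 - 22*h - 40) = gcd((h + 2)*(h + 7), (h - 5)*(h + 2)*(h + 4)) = h + 2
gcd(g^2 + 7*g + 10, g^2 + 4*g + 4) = g + 2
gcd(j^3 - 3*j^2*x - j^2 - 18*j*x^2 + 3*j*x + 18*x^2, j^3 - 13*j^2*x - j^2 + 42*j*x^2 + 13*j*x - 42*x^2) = -j^2 + 6*j*x + j - 6*x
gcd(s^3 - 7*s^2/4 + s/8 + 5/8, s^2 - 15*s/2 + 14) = 1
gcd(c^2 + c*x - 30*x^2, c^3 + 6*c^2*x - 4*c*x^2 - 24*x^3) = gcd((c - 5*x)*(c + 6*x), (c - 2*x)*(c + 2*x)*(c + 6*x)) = c + 6*x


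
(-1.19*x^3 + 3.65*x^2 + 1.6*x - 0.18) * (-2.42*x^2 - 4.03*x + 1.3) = 2.8798*x^5 - 4.0373*x^4 - 20.1285*x^3 - 1.2674*x^2 + 2.8054*x - 0.234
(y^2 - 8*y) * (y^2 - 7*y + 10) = y^4 - 15*y^3 + 66*y^2 - 80*y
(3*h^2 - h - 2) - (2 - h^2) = 4*h^2 - h - 4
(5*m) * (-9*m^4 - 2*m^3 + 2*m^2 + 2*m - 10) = -45*m^5 - 10*m^4 + 10*m^3 + 10*m^2 - 50*m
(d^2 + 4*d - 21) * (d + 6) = d^3 + 10*d^2 + 3*d - 126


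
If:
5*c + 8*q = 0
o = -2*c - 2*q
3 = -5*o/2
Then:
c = 8/5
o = -6/5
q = -1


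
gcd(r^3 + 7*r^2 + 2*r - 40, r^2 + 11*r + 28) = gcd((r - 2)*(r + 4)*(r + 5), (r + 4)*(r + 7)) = r + 4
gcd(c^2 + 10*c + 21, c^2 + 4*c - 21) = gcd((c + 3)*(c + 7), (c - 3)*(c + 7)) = c + 7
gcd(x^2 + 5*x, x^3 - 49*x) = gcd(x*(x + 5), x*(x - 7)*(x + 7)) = x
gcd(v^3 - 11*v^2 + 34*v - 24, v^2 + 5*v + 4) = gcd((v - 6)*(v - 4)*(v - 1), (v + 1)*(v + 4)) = 1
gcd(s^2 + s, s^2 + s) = s^2 + s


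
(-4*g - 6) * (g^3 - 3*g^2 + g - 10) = -4*g^4 + 6*g^3 + 14*g^2 + 34*g + 60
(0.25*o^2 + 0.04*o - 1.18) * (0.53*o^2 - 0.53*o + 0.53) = 0.1325*o^4 - 0.1113*o^3 - 0.5141*o^2 + 0.6466*o - 0.6254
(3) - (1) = 2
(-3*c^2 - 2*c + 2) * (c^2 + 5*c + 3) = -3*c^4 - 17*c^3 - 17*c^2 + 4*c + 6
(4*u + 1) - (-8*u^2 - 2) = 8*u^2 + 4*u + 3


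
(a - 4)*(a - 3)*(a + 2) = a^3 - 5*a^2 - 2*a + 24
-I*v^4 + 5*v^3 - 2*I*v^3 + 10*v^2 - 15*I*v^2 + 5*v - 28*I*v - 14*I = (v + 1)*(v - 2*I)*(v + 7*I)*(-I*v - I)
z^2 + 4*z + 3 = (z + 1)*(z + 3)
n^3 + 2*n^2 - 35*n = n*(n - 5)*(n + 7)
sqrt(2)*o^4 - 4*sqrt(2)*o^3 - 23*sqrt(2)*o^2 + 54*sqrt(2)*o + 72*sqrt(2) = (o - 6)*(o - 3)*(o + 4)*(sqrt(2)*o + sqrt(2))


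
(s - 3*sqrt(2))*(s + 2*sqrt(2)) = s^2 - sqrt(2)*s - 12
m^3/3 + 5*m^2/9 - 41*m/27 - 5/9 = (m/3 + 1)*(m - 5/3)*(m + 1/3)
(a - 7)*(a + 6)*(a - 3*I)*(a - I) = a^4 - a^3 - 4*I*a^3 - 45*a^2 + 4*I*a^2 + 3*a + 168*I*a + 126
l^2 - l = l*(l - 1)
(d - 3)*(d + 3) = d^2 - 9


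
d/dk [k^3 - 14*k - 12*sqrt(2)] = 3*k^2 - 14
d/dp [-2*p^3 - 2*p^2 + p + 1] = -6*p^2 - 4*p + 1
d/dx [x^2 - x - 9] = 2*x - 1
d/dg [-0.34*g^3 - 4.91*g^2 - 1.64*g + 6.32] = -1.02*g^2 - 9.82*g - 1.64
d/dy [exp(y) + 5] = exp(y)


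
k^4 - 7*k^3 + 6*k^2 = k^2*(k - 6)*(k - 1)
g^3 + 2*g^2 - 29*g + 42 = (g - 3)*(g - 2)*(g + 7)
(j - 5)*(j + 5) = j^2 - 25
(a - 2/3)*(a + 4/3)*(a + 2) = a^3 + 8*a^2/3 + 4*a/9 - 16/9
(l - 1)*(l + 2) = l^2 + l - 2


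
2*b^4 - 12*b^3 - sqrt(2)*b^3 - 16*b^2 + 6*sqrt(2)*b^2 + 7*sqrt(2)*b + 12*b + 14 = (b - 7)*(b - sqrt(2))*(sqrt(2)*b + 1)*(sqrt(2)*b + sqrt(2))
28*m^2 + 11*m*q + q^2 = (4*m + q)*(7*m + q)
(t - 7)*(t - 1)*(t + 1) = t^3 - 7*t^2 - t + 7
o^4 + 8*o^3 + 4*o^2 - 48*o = o*(o - 2)*(o + 4)*(o + 6)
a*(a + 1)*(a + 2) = a^3 + 3*a^2 + 2*a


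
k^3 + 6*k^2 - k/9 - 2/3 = (k - 1/3)*(k + 1/3)*(k + 6)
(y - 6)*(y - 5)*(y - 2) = y^3 - 13*y^2 + 52*y - 60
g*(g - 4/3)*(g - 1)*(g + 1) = g^4 - 4*g^3/3 - g^2 + 4*g/3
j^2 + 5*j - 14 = (j - 2)*(j + 7)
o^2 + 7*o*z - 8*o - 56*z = (o - 8)*(o + 7*z)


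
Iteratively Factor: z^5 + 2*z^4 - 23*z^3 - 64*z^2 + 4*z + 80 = (z + 4)*(z^4 - 2*z^3 - 15*z^2 - 4*z + 20) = (z + 2)*(z + 4)*(z^3 - 4*z^2 - 7*z + 10) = (z + 2)^2*(z + 4)*(z^2 - 6*z + 5) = (z - 1)*(z + 2)^2*(z + 4)*(z - 5)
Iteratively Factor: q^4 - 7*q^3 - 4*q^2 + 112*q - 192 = (q - 4)*(q^3 - 3*q^2 - 16*q + 48) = (q - 4)*(q + 4)*(q^2 - 7*q + 12) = (q - 4)^2*(q + 4)*(q - 3)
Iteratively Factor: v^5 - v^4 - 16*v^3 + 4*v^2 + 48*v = (v)*(v^4 - v^3 - 16*v^2 + 4*v + 48) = v*(v - 2)*(v^3 + v^2 - 14*v - 24) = v*(v - 4)*(v - 2)*(v^2 + 5*v + 6) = v*(v - 4)*(v - 2)*(v + 3)*(v + 2)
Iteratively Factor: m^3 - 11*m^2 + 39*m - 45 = (m - 5)*(m^2 - 6*m + 9) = (m - 5)*(m - 3)*(m - 3)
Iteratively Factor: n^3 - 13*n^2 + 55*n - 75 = (n - 5)*(n^2 - 8*n + 15) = (n - 5)^2*(n - 3)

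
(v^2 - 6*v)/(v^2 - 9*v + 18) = v/(v - 3)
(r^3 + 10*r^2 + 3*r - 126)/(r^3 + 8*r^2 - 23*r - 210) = (r - 3)/(r - 5)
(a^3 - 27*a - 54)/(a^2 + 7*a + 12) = (a^2 - 3*a - 18)/(a + 4)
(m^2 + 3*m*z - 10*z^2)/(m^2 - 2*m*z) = (m + 5*z)/m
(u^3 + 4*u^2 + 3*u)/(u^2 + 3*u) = u + 1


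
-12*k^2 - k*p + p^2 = (-4*k + p)*(3*k + p)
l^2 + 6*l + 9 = (l + 3)^2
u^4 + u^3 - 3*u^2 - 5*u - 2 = (u - 2)*(u + 1)^3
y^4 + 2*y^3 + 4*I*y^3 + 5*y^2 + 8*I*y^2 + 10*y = y*(y + 2)*(y - I)*(y + 5*I)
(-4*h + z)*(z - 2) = -4*h*z + 8*h + z^2 - 2*z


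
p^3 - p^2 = p^2*(p - 1)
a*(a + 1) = a^2 + a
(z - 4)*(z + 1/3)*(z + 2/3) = z^3 - 3*z^2 - 34*z/9 - 8/9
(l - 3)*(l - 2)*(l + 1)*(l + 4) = l^4 - 15*l^2 + 10*l + 24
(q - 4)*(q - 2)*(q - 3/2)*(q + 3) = q^4 - 9*q^3/2 - 11*q^2/2 + 39*q - 36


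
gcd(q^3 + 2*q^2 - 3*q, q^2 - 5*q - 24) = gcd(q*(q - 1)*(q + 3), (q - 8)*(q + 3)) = q + 3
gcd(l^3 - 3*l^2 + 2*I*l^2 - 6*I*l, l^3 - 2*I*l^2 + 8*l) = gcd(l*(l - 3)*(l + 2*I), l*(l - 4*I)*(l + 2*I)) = l^2 + 2*I*l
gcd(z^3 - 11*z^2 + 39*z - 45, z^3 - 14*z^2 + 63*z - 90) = z^2 - 8*z + 15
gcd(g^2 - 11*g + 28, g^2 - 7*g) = g - 7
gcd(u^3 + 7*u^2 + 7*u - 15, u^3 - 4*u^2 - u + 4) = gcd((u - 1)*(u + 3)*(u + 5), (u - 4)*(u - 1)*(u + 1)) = u - 1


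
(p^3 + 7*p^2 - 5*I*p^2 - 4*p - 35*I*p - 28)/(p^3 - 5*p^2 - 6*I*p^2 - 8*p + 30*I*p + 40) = (p^2 + p*(7 - I) - 7*I)/(p^2 - p*(5 + 2*I) + 10*I)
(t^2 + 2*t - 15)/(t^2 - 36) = (t^2 + 2*t - 15)/(t^2 - 36)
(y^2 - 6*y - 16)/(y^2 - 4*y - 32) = (y + 2)/(y + 4)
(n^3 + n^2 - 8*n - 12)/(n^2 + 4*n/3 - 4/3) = 3*(n^2 - n - 6)/(3*n - 2)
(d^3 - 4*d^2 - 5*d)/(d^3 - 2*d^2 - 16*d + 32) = d*(d^2 - 4*d - 5)/(d^3 - 2*d^2 - 16*d + 32)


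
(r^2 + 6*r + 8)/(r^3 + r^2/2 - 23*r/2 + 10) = 2*(r + 2)/(2*r^2 - 7*r + 5)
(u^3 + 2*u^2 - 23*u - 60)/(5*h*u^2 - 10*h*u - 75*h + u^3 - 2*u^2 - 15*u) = (u + 4)/(5*h + u)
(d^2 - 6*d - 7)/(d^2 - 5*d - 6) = (d - 7)/(d - 6)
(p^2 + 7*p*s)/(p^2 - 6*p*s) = (p + 7*s)/(p - 6*s)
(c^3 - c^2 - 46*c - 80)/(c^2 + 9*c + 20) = (c^2 - 6*c - 16)/(c + 4)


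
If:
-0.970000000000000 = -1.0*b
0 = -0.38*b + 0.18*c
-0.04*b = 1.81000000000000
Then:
No Solution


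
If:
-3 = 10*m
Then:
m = -3/10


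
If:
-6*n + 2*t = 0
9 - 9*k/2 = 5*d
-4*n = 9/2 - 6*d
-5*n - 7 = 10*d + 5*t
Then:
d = 31/80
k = 113/72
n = -87/160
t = -261/160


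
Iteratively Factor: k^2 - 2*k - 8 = (k + 2)*(k - 4)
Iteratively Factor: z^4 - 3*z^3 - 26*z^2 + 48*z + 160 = (z + 4)*(z^3 - 7*z^2 + 2*z + 40) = (z - 4)*(z + 4)*(z^2 - 3*z - 10) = (z - 4)*(z + 2)*(z + 4)*(z - 5)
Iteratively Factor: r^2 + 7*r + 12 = (r + 4)*(r + 3)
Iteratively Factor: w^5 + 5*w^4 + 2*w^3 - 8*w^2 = (w + 2)*(w^4 + 3*w^3 - 4*w^2) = (w + 2)*(w + 4)*(w^3 - w^2) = w*(w + 2)*(w + 4)*(w^2 - w) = w*(w - 1)*(w + 2)*(w + 4)*(w)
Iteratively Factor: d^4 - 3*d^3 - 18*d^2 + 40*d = (d - 5)*(d^3 + 2*d^2 - 8*d) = (d - 5)*(d - 2)*(d^2 + 4*d) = (d - 5)*(d - 2)*(d + 4)*(d)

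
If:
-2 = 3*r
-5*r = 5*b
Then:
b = 2/3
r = -2/3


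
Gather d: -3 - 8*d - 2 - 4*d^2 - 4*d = -4*d^2 - 12*d - 5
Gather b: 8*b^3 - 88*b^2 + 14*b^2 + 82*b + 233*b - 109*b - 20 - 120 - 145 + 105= 8*b^3 - 74*b^2 + 206*b - 180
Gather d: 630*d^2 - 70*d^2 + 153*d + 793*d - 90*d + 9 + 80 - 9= 560*d^2 + 856*d + 80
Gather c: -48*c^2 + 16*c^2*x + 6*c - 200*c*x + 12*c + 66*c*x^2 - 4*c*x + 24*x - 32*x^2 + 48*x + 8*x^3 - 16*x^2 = c^2*(16*x - 48) + c*(66*x^2 - 204*x + 18) + 8*x^3 - 48*x^2 + 72*x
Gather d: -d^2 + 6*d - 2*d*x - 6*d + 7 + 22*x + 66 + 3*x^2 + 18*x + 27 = -d^2 - 2*d*x + 3*x^2 + 40*x + 100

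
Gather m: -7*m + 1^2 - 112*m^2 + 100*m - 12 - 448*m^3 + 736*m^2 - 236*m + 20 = -448*m^3 + 624*m^2 - 143*m + 9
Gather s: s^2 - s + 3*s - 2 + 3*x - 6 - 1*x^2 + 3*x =s^2 + 2*s - x^2 + 6*x - 8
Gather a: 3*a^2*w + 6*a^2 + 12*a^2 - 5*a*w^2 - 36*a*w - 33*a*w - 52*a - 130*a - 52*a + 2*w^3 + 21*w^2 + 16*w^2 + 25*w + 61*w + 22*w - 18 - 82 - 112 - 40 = a^2*(3*w + 18) + a*(-5*w^2 - 69*w - 234) + 2*w^3 + 37*w^2 + 108*w - 252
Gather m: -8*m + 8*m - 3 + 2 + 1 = 0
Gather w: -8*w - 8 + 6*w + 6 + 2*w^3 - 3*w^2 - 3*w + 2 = 2*w^3 - 3*w^2 - 5*w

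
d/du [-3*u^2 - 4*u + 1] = -6*u - 4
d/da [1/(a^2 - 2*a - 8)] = 2*(1 - a)/(-a^2 + 2*a + 8)^2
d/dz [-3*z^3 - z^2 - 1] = z*(-9*z - 2)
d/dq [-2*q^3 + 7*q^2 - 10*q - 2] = -6*q^2 + 14*q - 10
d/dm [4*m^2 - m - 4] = 8*m - 1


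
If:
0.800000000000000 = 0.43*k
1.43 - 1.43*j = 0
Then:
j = 1.00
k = 1.86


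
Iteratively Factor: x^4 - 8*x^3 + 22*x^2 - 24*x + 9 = (x - 3)*(x^3 - 5*x^2 + 7*x - 3) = (x - 3)*(x - 1)*(x^2 - 4*x + 3) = (x - 3)^2*(x - 1)*(x - 1)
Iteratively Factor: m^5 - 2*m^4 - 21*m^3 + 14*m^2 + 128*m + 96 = (m - 4)*(m^4 + 2*m^3 - 13*m^2 - 38*m - 24) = (m - 4)*(m + 1)*(m^3 + m^2 - 14*m - 24) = (m - 4)^2*(m + 1)*(m^2 + 5*m + 6) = (m - 4)^2*(m + 1)*(m + 2)*(m + 3)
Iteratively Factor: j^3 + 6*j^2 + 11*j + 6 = (j + 2)*(j^2 + 4*j + 3) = (j + 2)*(j + 3)*(j + 1)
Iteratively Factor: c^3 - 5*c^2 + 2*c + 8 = (c - 2)*(c^2 - 3*c - 4) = (c - 2)*(c + 1)*(c - 4)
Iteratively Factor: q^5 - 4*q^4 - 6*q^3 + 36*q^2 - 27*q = (q - 1)*(q^4 - 3*q^3 - 9*q^2 + 27*q) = (q - 3)*(q - 1)*(q^3 - 9*q) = q*(q - 3)*(q - 1)*(q^2 - 9) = q*(q - 3)^2*(q - 1)*(q + 3)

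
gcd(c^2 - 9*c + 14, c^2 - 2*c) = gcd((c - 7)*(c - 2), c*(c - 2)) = c - 2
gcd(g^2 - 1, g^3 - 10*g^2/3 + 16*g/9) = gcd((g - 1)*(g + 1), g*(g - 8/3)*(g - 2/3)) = 1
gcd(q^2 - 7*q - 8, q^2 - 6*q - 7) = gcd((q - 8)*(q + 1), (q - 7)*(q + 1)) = q + 1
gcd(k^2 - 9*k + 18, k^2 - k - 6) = k - 3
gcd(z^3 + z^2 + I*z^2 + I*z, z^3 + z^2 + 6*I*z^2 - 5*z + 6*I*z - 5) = z^2 + z*(1 + I) + I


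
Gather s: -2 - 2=-4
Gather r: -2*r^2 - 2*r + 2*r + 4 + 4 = 8 - 2*r^2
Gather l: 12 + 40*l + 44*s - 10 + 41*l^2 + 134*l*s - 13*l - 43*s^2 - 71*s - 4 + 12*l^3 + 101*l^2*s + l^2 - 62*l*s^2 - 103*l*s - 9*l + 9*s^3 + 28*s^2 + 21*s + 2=12*l^3 + l^2*(101*s + 42) + l*(-62*s^2 + 31*s + 18) + 9*s^3 - 15*s^2 - 6*s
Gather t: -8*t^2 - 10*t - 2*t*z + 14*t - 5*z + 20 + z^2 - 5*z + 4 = -8*t^2 + t*(4 - 2*z) + z^2 - 10*z + 24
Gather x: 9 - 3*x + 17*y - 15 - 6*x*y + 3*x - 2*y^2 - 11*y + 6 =-6*x*y - 2*y^2 + 6*y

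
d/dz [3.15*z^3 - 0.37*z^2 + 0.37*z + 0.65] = 9.45*z^2 - 0.74*z + 0.37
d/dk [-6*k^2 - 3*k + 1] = -12*k - 3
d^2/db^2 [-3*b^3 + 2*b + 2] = -18*b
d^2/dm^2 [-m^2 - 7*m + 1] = -2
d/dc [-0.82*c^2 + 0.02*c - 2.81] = 0.02 - 1.64*c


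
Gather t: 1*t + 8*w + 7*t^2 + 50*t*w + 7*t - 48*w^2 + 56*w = 7*t^2 + t*(50*w + 8) - 48*w^2 + 64*w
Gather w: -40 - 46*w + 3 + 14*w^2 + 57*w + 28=14*w^2 + 11*w - 9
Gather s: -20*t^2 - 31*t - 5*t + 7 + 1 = -20*t^2 - 36*t + 8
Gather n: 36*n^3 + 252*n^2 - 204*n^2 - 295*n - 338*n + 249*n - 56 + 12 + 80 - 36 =36*n^3 + 48*n^2 - 384*n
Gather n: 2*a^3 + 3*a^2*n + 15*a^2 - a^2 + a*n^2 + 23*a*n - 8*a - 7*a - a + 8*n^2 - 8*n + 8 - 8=2*a^3 + 14*a^2 - 16*a + n^2*(a + 8) + n*(3*a^2 + 23*a - 8)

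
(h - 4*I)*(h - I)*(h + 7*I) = h^3 + 2*I*h^2 + 31*h - 28*I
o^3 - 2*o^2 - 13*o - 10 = (o - 5)*(o + 1)*(o + 2)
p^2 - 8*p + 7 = (p - 7)*(p - 1)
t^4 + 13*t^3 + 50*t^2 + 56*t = t*(t + 2)*(t + 4)*(t + 7)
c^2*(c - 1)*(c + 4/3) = c^4 + c^3/3 - 4*c^2/3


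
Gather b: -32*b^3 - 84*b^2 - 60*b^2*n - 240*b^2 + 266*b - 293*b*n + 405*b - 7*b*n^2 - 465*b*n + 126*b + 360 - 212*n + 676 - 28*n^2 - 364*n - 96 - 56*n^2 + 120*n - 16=-32*b^3 + b^2*(-60*n - 324) + b*(-7*n^2 - 758*n + 797) - 84*n^2 - 456*n + 924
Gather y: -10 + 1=-9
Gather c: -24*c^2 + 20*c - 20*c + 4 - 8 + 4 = -24*c^2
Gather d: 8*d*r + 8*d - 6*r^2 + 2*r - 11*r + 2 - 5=d*(8*r + 8) - 6*r^2 - 9*r - 3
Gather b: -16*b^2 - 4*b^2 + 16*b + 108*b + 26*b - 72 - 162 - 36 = -20*b^2 + 150*b - 270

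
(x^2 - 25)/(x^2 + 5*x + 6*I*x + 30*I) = (x - 5)/(x + 6*I)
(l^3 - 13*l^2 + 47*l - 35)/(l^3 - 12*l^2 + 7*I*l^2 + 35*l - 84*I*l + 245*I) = (l - 1)/(l + 7*I)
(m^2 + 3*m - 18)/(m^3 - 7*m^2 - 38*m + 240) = (m - 3)/(m^2 - 13*m + 40)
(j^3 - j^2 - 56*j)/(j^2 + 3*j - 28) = j*(j - 8)/(j - 4)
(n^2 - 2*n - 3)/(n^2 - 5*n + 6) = (n + 1)/(n - 2)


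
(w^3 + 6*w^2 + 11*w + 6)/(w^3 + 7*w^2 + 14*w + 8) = (w + 3)/(w + 4)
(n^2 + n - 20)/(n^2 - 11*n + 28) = (n + 5)/(n - 7)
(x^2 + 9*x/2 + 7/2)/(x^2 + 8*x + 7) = (x + 7/2)/(x + 7)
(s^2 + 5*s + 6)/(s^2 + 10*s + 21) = (s + 2)/(s + 7)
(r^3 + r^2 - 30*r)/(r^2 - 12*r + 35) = r*(r + 6)/(r - 7)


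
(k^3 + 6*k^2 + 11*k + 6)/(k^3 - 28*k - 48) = (k^2 + 4*k + 3)/(k^2 - 2*k - 24)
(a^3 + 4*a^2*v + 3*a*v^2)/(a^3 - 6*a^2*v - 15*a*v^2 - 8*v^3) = a*(-a - 3*v)/(-a^2 + 7*a*v + 8*v^2)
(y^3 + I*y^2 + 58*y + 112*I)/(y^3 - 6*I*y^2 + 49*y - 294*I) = (y^2 - 6*I*y + 16)/(y^2 - 13*I*y - 42)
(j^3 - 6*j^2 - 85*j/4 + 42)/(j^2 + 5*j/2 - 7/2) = (j^2 - 19*j/2 + 12)/(j - 1)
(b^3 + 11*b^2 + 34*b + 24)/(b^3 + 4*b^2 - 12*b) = (b^2 + 5*b + 4)/(b*(b - 2))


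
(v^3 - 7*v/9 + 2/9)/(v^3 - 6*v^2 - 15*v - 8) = (v^2 - v + 2/9)/(v^2 - 7*v - 8)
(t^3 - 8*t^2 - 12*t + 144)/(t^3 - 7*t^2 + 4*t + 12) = (t^2 - 2*t - 24)/(t^2 - t - 2)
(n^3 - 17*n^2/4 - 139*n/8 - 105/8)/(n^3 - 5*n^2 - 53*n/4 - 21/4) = (4*n + 5)/(2*(2*n + 1))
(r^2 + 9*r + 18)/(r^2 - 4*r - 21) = (r + 6)/(r - 7)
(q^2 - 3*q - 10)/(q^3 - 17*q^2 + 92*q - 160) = (q + 2)/(q^2 - 12*q + 32)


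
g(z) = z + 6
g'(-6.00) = 1.00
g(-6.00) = 0.00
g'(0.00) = 1.00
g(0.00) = 6.00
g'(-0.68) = 1.00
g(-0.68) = 5.32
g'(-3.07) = 1.00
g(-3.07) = 2.93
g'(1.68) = 1.00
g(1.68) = 7.68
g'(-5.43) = 1.00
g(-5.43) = 0.57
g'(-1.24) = 1.00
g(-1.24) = 4.76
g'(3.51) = 1.00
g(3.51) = 9.51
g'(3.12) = 1.00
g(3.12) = 9.12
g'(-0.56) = 1.00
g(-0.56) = 5.44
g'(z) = 1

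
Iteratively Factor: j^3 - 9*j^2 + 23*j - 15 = (j - 1)*(j^2 - 8*j + 15) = (j - 5)*(j - 1)*(j - 3)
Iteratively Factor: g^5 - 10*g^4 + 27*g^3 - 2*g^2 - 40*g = (g - 2)*(g^4 - 8*g^3 + 11*g^2 + 20*g) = (g - 5)*(g - 2)*(g^3 - 3*g^2 - 4*g) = (g - 5)*(g - 2)*(g + 1)*(g^2 - 4*g) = (g - 5)*(g - 4)*(g - 2)*(g + 1)*(g)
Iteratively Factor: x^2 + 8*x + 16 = (x + 4)*(x + 4)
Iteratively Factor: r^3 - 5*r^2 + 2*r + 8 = (r - 2)*(r^2 - 3*r - 4) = (r - 4)*(r - 2)*(r + 1)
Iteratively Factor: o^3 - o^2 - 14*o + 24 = (o - 2)*(o^2 + o - 12) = (o - 2)*(o + 4)*(o - 3)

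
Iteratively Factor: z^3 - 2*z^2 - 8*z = (z + 2)*(z^2 - 4*z) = (z - 4)*(z + 2)*(z)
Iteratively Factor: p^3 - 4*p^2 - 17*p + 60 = (p + 4)*(p^2 - 8*p + 15) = (p - 3)*(p + 4)*(p - 5)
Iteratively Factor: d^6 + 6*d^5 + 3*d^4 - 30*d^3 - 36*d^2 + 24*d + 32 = (d + 1)*(d^5 + 5*d^4 - 2*d^3 - 28*d^2 - 8*d + 32) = (d + 1)*(d + 4)*(d^4 + d^3 - 6*d^2 - 4*d + 8) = (d + 1)*(d + 2)*(d + 4)*(d^3 - d^2 - 4*d + 4) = (d + 1)*(d + 2)^2*(d + 4)*(d^2 - 3*d + 2) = (d - 2)*(d + 1)*(d + 2)^2*(d + 4)*(d - 1)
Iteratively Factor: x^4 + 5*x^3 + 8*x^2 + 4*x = (x)*(x^3 + 5*x^2 + 8*x + 4) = x*(x + 2)*(x^2 + 3*x + 2) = x*(x + 2)^2*(x + 1)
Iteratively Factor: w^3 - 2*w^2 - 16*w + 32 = (w + 4)*(w^2 - 6*w + 8) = (w - 2)*(w + 4)*(w - 4)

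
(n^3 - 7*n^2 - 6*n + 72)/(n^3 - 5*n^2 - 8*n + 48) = (n - 6)/(n - 4)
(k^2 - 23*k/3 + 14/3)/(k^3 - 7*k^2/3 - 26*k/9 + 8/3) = 3*(k - 7)/(3*k^2 - 5*k - 12)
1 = 1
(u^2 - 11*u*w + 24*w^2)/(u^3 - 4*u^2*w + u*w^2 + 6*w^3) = (u - 8*w)/(u^2 - u*w - 2*w^2)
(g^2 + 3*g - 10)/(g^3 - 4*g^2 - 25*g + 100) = (g - 2)/(g^2 - 9*g + 20)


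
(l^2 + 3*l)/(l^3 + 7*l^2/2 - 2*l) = 2*(l + 3)/(2*l^2 + 7*l - 4)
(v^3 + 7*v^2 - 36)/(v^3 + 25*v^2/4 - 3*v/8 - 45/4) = 8*(v^2 + v - 6)/(8*v^2 + 2*v - 15)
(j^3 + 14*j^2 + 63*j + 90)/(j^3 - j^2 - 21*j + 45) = (j^2 + 9*j + 18)/(j^2 - 6*j + 9)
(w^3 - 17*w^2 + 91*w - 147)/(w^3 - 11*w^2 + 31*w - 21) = (w - 7)/(w - 1)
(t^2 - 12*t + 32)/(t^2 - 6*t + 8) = (t - 8)/(t - 2)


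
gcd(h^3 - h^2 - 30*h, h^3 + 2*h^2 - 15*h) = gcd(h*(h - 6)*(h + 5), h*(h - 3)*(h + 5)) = h^2 + 5*h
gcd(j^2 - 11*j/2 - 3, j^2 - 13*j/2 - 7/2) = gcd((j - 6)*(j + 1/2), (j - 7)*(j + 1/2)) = j + 1/2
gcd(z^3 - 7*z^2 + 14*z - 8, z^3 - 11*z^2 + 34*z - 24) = z^2 - 5*z + 4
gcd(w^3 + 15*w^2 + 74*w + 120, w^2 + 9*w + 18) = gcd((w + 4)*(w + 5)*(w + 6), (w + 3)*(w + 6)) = w + 6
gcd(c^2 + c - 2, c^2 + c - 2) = c^2 + c - 2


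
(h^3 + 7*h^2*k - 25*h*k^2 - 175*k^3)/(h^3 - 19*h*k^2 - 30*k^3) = (h^2 + 12*h*k + 35*k^2)/(h^2 + 5*h*k + 6*k^2)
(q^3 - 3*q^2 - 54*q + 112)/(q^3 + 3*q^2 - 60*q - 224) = (q - 2)/(q + 4)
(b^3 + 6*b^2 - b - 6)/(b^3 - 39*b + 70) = (b^3 + 6*b^2 - b - 6)/(b^3 - 39*b + 70)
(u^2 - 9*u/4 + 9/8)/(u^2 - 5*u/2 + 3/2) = (u - 3/4)/(u - 1)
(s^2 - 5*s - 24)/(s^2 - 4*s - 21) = (s - 8)/(s - 7)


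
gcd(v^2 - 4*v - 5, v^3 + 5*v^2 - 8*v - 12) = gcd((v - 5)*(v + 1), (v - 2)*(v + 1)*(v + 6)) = v + 1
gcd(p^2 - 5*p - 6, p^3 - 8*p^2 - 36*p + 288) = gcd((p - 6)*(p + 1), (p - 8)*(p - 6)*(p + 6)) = p - 6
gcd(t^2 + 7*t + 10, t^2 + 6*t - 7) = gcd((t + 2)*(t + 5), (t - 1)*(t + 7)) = 1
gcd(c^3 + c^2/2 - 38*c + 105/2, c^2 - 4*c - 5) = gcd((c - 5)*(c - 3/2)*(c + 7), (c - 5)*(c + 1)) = c - 5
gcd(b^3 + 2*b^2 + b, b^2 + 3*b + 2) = b + 1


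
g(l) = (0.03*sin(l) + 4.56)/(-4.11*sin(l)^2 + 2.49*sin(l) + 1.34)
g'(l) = (8.22*sin(l)*cos(l) - 2.49*cos(l))*(0.03*sin(l) + 4.56)/(-4.11*sin(l)^2 + 2.49*sin(l) + 1.34)^2 + 0.03*cos(l)/(-4.11*sin(l)^2 + 2.49*sin(l) + 1.34)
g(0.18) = 2.76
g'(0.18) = -1.65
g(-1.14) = -1.05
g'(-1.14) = -1.01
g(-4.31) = 30.29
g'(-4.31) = -397.48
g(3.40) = 10.46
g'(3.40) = 106.55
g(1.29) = -74.15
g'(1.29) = 1795.35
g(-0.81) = -1.73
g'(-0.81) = -3.86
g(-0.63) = -2.92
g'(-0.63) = -11.17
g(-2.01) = -1.06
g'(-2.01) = 1.05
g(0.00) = 3.40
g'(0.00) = -6.30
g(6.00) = 14.08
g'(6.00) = -199.96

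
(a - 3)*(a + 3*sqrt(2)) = a^2 - 3*a + 3*sqrt(2)*a - 9*sqrt(2)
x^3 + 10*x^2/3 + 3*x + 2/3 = (x + 1/3)*(x + 1)*(x + 2)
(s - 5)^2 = s^2 - 10*s + 25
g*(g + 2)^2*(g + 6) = g^4 + 10*g^3 + 28*g^2 + 24*g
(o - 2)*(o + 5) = o^2 + 3*o - 10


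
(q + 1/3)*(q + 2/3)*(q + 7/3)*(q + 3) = q^4 + 19*q^3/3 + 113*q^2/9 + 221*q/27 + 14/9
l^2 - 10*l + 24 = (l - 6)*(l - 4)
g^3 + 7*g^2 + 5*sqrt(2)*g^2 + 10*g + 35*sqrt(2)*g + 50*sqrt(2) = (g + 2)*(g + 5)*(g + 5*sqrt(2))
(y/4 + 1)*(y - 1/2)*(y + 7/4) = y^3/4 + 21*y^2/16 + 33*y/32 - 7/8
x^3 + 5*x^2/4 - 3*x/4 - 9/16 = (x - 3/4)*(x + 1/2)*(x + 3/2)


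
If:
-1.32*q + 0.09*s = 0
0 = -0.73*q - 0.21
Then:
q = -0.29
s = -4.22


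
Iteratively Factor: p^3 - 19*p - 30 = (p - 5)*(p^2 + 5*p + 6) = (p - 5)*(p + 3)*(p + 2)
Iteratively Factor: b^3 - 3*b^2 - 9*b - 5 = (b + 1)*(b^2 - 4*b - 5) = (b - 5)*(b + 1)*(b + 1)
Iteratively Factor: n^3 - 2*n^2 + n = (n - 1)*(n^2 - n) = (n - 1)^2*(n)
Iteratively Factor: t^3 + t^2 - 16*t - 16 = (t - 4)*(t^2 + 5*t + 4) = (t - 4)*(t + 4)*(t + 1)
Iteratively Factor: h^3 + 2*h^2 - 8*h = (h)*(h^2 + 2*h - 8) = h*(h + 4)*(h - 2)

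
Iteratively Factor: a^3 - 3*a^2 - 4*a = (a + 1)*(a^2 - 4*a) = a*(a + 1)*(a - 4)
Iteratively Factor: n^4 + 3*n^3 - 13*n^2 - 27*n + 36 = (n + 4)*(n^3 - n^2 - 9*n + 9) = (n + 3)*(n + 4)*(n^2 - 4*n + 3) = (n - 3)*(n + 3)*(n + 4)*(n - 1)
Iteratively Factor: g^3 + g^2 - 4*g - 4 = (g - 2)*(g^2 + 3*g + 2) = (g - 2)*(g + 1)*(g + 2)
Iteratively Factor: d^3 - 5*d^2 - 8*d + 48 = (d - 4)*(d^2 - d - 12) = (d - 4)*(d + 3)*(d - 4)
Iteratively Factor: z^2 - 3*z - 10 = (z - 5)*(z + 2)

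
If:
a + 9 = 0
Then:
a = -9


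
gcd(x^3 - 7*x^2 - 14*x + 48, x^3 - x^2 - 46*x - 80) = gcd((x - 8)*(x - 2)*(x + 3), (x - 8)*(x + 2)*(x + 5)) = x - 8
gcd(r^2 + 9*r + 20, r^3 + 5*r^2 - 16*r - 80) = r^2 + 9*r + 20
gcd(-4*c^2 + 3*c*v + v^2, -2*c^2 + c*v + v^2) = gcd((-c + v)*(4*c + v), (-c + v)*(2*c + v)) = -c + v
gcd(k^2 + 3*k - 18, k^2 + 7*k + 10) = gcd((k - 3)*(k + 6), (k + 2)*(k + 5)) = 1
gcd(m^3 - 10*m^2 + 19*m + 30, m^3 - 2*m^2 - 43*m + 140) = m - 5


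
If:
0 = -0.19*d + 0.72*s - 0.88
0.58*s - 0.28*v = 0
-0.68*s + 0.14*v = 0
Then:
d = -4.63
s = 0.00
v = 0.00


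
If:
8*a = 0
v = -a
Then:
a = 0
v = 0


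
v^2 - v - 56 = (v - 8)*(v + 7)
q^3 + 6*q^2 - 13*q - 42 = (q - 3)*(q + 2)*(q + 7)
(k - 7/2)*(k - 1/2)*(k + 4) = k^3 - 57*k/4 + 7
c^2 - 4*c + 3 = (c - 3)*(c - 1)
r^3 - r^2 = r^2*(r - 1)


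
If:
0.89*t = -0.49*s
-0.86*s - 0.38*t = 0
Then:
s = 0.00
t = 0.00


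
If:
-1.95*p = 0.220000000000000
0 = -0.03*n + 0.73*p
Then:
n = -2.75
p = -0.11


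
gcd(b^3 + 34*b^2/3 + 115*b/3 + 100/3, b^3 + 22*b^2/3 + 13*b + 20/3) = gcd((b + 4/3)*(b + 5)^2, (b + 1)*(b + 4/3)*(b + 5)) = b^2 + 19*b/3 + 20/3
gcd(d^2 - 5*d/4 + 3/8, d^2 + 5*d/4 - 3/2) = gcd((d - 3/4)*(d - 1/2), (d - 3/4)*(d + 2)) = d - 3/4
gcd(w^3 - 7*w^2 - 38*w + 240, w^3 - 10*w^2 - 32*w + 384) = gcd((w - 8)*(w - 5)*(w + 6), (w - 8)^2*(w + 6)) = w^2 - 2*w - 48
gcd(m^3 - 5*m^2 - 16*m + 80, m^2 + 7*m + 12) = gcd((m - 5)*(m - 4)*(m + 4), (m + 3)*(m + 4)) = m + 4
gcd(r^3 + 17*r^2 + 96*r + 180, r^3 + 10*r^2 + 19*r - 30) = r^2 + 11*r + 30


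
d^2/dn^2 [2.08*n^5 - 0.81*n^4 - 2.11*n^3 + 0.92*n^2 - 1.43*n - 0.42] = 41.6*n^3 - 9.72*n^2 - 12.66*n + 1.84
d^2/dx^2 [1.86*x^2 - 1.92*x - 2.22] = 3.72000000000000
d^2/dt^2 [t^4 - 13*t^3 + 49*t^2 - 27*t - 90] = 12*t^2 - 78*t + 98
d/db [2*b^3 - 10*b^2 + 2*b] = 6*b^2 - 20*b + 2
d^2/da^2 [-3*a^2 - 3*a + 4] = -6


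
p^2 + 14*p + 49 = (p + 7)^2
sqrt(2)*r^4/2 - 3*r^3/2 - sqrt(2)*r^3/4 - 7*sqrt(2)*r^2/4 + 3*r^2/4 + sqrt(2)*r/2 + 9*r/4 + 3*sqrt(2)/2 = (r/2 + 1/2)*(r - 3/2)*(r - 2*sqrt(2))*(sqrt(2)*r + 1)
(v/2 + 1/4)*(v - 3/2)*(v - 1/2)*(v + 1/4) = v^4/2 - 5*v^3/8 - 5*v^2/16 + 5*v/32 + 3/64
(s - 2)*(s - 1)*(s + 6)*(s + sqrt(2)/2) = s^4 + sqrt(2)*s^3/2 + 3*s^3 - 16*s^2 + 3*sqrt(2)*s^2/2 - 8*sqrt(2)*s + 12*s + 6*sqrt(2)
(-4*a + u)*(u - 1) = -4*a*u + 4*a + u^2 - u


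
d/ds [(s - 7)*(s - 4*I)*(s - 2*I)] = 3*s^2 + s*(-14 - 12*I) - 8 + 42*I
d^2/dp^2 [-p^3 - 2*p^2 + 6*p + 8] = -6*p - 4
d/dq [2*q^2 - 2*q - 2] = 4*q - 2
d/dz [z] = 1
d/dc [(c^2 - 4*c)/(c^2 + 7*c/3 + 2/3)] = 3*(19*c^2 + 4*c - 8)/(9*c^4 + 42*c^3 + 61*c^2 + 28*c + 4)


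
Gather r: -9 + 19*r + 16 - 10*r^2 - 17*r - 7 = -10*r^2 + 2*r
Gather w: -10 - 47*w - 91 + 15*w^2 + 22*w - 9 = 15*w^2 - 25*w - 110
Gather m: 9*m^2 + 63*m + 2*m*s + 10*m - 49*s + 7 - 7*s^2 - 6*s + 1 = 9*m^2 + m*(2*s + 73) - 7*s^2 - 55*s + 8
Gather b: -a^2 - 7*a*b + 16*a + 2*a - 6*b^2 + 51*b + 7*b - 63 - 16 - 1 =-a^2 + 18*a - 6*b^2 + b*(58 - 7*a) - 80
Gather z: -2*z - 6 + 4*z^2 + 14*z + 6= 4*z^2 + 12*z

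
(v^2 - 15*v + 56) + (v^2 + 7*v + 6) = 2*v^2 - 8*v + 62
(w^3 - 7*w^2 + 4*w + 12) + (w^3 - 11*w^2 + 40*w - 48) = 2*w^3 - 18*w^2 + 44*w - 36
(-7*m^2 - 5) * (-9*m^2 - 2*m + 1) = 63*m^4 + 14*m^3 + 38*m^2 + 10*m - 5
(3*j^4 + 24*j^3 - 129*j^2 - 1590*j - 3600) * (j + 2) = 3*j^5 + 30*j^4 - 81*j^3 - 1848*j^2 - 6780*j - 7200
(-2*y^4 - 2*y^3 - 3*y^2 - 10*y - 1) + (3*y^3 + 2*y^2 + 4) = -2*y^4 + y^3 - y^2 - 10*y + 3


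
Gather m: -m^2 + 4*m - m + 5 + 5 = -m^2 + 3*m + 10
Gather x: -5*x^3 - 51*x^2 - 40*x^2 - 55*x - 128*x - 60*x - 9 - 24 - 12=-5*x^3 - 91*x^2 - 243*x - 45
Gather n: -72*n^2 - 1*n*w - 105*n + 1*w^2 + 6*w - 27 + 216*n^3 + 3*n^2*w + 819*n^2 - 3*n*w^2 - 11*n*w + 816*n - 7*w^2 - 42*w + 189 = 216*n^3 + n^2*(3*w + 747) + n*(-3*w^2 - 12*w + 711) - 6*w^2 - 36*w + 162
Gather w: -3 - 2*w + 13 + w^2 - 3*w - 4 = w^2 - 5*w + 6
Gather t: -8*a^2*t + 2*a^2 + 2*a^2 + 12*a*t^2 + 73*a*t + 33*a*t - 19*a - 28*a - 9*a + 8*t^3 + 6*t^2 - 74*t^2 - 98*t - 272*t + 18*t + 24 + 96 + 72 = 4*a^2 - 56*a + 8*t^3 + t^2*(12*a - 68) + t*(-8*a^2 + 106*a - 352) + 192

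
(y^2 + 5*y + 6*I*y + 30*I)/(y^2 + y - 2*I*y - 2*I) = (y^2 + y*(5 + 6*I) + 30*I)/(y^2 + y*(1 - 2*I) - 2*I)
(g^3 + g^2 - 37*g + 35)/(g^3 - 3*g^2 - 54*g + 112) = (g^2 - 6*g + 5)/(g^2 - 10*g + 16)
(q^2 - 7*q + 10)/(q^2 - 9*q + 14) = (q - 5)/(q - 7)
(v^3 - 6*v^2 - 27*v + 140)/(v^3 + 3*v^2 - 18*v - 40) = (v - 7)/(v + 2)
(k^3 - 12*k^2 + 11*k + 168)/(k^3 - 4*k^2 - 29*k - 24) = (k - 7)/(k + 1)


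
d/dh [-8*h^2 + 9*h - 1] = 9 - 16*h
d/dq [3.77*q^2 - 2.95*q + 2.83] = 7.54*q - 2.95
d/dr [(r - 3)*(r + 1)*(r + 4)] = 3*r^2 + 4*r - 11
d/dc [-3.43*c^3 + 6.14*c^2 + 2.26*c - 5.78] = -10.29*c^2 + 12.28*c + 2.26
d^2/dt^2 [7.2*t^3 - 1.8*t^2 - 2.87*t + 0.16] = 43.2*t - 3.6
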